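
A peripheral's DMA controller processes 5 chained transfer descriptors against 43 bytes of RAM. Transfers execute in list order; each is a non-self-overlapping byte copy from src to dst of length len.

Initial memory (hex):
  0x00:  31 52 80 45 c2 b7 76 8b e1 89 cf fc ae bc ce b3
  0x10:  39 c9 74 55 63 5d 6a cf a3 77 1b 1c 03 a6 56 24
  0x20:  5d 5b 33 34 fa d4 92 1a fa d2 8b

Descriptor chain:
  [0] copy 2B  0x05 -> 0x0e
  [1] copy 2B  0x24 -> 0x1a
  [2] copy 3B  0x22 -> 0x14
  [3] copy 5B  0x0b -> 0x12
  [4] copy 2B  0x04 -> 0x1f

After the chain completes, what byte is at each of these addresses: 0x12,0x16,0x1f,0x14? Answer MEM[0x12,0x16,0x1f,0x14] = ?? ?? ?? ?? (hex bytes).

[0] 0x05->0x0e len=2 : b7 76
[1] 0x24->0x1a len=2 : fa d4
[2] 0x22->0x14 len=3 : 33 34 fa
[3] 0x0b->0x12 len=5 : fc ae bc b7 76
[4] 0x04->0x1f len=2 : c2 b7
query mem[0x12]=0xfc, mem[0x16]=0x76, mem[0x1f]=0xc2, mem[0x14]=0xbc

MEM[0x12,0x16,0x1f,0x14] = fc 76 c2 bc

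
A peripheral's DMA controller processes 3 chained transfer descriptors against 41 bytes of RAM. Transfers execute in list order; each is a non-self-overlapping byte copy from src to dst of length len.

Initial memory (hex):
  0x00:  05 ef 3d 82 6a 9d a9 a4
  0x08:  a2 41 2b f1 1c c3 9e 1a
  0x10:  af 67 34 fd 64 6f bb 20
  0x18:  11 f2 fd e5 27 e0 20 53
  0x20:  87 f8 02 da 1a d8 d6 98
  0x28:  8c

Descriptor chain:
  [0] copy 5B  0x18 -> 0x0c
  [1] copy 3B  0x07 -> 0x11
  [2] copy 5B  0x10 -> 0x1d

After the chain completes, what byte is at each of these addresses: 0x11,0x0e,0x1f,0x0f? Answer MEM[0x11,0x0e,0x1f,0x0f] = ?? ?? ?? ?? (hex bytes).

MEM[0x11,0x0e,0x1f,0x0f] = a4 fd a2 e5

  after D0: wrote 5B at 0x0c = 11f2fde527
  after D1: wrote 3B at 0x11 = a4a241
  after D2: wrote 5B at 0x1d = 27a4a24164
query mem[0x11]=0xa4, mem[0x0e]=0xfd, mem[0x1f]=0xa2, mem[0x0f]=0xe5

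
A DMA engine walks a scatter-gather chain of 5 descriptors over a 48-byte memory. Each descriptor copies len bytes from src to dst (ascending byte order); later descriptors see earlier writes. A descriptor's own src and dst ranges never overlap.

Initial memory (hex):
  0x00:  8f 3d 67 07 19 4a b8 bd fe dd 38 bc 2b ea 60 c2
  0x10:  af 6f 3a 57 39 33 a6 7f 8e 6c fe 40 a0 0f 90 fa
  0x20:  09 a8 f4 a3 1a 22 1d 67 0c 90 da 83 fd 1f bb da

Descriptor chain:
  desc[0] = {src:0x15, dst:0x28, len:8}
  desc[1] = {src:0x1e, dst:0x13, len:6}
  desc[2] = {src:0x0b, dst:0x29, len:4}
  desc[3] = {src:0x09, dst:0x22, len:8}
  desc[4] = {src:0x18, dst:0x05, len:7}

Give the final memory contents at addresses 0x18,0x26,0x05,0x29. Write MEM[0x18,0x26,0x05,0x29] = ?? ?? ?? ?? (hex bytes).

MEM[0x18,0x26,0x05,0x29] = a3 ea a3 af

#0 dst[0x28+8] := {0x33,0xa6,0x7f,0x8e,0x6c,0xfe,0x40,0xa0}
#1 dst[0x13+6] := {0x90,0xfa,0x09,0xa8,0xf4,0xa3}
#2 dst[0x29+4] := {0xbc,0x2b,0xea,0x60}
#3 dst[0x22+8] := {0xdd,0x38,0xbc,0x2b,0xea,0x60,0xc2,0xaf}
#4 dst[0x05+7] := {0xa3,0x6c,0xfe,0x40,0xa0,0x0f,0x90}
query mem[0x18]=0xa3, mem[0x26]=0xea, mem[0x05]=0xa3, mem[0x29]=0xaf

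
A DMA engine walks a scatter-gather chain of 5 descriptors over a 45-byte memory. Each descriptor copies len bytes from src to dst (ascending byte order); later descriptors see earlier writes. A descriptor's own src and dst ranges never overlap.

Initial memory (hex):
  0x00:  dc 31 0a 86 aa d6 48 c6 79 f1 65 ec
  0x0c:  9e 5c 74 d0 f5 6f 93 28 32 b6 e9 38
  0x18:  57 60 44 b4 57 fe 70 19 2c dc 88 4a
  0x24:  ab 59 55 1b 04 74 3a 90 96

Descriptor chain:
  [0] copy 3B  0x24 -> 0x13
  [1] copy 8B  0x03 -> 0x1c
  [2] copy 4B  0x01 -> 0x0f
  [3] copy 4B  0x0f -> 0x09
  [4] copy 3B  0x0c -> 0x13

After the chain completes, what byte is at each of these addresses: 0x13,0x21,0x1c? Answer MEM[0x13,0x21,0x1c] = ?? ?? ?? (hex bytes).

[0] 0x24->0x13 len=3 : ab 59 55
[1] 0x03->0x1c len=8 : 86 aa d6 48 c6 79 f1 65
[2] 0x01->0x0f len=4 : 31 0a 86 aa
[3] 0x0f->0x09 len=4 : 31 0a 86 aa
[4] 0x0c->0x13 len=3 : aa 5c 74
query mem[0x13]=0xaa, mem[0x21]=0x79, mem[0x1c]=0x86

MEM[0x13,0x21,0x1c] = aa 79 86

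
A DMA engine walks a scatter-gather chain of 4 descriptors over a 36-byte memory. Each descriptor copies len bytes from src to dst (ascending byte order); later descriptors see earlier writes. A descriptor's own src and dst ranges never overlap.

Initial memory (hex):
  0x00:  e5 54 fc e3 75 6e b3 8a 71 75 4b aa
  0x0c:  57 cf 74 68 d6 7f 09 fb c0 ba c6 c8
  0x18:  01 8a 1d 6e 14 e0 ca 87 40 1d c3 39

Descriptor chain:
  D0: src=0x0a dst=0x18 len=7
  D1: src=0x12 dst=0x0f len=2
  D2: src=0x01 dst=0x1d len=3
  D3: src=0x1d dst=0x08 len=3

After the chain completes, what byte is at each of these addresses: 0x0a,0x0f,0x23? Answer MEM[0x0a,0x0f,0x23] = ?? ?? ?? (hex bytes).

MEM[0x0a,0x0f,0x23] = e3 09 39

#0 dst[0x18+7] := {0x4b,0xaa,0x57,0xcf,0x74,0x68,0xd6}
#1 dst[0x0f+2] := {0x09,0xfb}
#2 dst[0x1d+3] := {0x54,0xfc,0xe3}
#3 dst[0x08+3] := {0x54,0xfc,0xe3}
query mem[0x0a]=0xe3, mem[0x0f]=0x09, mem[0x23]=0x39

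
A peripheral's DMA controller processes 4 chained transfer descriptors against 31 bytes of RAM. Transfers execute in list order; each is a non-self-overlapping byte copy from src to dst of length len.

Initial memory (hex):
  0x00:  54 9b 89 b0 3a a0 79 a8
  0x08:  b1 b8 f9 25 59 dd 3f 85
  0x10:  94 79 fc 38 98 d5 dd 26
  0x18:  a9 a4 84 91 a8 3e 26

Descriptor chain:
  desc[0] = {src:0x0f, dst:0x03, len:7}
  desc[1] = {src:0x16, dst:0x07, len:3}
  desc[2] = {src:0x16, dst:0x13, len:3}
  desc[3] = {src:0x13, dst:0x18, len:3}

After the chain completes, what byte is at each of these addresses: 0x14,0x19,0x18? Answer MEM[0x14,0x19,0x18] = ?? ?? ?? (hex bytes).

[0] 0x0f->0x03 len=7 : 85 94 79 fc 38 98 d5
[1] 0x16->0x07 len=3 : dd 26 a9
[2] 0x16->0x13 len=3 : dd 26 a9
[3] 0x13->0x18 len=3 : dd 26 a9
query mem[0x14]=0x26, mem[0x19]=0x26, mem[0x18]=0xdd

MEM[0x14,0x19,0x18] = 26 26 dd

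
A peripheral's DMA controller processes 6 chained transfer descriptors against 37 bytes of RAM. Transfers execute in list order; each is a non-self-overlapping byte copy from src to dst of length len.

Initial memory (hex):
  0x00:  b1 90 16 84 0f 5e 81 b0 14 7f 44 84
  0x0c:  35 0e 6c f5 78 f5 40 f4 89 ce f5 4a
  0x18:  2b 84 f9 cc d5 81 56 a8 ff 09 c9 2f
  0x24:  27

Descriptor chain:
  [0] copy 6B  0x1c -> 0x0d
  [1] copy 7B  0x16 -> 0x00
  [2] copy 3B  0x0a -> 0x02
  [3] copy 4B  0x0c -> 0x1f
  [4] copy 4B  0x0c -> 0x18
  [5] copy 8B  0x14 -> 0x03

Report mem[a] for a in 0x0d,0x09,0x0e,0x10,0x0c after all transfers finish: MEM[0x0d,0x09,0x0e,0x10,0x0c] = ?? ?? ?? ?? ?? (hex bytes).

  after D0: wrote 6B at 0x0d = d58156a8ff09
  after D1: wrote 7B at 0x00 = f54a2b84f9ccd5
  after D2: wrote 3B at 0x02 = 448435
  after D3: wrote 4B at 0x1f = 35d58156
  after D4: wrote 4B at 0x18 = 35d58156
  after D5: wrote 8B at 0x03 = 89cef54a35d58156
query mem[0x0d]=0xd5, mem[0x09]=0x81, mem[0x0e]=0x81, mem[0x10]=0xa8, mem[0x0c]=0x35

MEM[0x0d,0x09,0x0e,0x10,0x0c] = d5 81 81 a8 35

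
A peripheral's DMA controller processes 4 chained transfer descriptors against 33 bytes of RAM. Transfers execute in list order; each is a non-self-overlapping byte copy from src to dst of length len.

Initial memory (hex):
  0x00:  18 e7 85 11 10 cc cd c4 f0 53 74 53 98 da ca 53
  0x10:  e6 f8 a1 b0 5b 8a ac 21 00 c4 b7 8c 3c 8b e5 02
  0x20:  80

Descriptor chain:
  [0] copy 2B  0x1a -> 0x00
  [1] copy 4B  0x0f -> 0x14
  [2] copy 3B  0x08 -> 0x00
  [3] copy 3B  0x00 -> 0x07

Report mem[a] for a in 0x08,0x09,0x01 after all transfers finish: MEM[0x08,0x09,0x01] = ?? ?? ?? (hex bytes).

[0] 0x1a->0x00 len=2 : b7 8c
[1] 0x0f->0x14 len=4 : 53 e6 f8 a1
[2] 0x08->0x00 len=3 : f0 53 74
[3] 0x00->0x07 len=3 : f0 53 74
query mem[0x08]=0x53, mem[0x09]=0x74, mem[0x01]=0x53

MEM[0x08,0x09,0x01] = 53 74 53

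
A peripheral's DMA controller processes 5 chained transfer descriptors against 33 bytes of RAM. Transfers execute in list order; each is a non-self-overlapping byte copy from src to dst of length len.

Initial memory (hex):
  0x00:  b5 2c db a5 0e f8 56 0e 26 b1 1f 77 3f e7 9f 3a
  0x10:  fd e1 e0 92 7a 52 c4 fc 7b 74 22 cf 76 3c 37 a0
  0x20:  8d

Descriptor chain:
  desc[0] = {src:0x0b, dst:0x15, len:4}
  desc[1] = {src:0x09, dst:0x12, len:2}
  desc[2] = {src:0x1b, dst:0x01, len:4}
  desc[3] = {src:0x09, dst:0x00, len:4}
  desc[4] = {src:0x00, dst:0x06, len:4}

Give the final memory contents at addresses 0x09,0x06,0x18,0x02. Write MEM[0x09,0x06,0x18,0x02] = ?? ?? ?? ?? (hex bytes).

MEM[0x09,0x06,0x18,0x02] = 3f b1 9f 77

D0: mem[0x15..0x18] <- [77 3f e7 9f]
D1: mem[0x12..0x13] <- [b1 1f]
D2: mem[0x01..0x04] <- [cf 76 3c 37]
D3: mem[0x00..0x03] <- [b1 1f 77 3f]
D4: mem[0x06..0x09] <- [b1 1f 77 3f]
query mem[0x09]=0x3f, mem[0x06]=0xb1, mem[0x18]=0x9f, mem[0x02]=0x77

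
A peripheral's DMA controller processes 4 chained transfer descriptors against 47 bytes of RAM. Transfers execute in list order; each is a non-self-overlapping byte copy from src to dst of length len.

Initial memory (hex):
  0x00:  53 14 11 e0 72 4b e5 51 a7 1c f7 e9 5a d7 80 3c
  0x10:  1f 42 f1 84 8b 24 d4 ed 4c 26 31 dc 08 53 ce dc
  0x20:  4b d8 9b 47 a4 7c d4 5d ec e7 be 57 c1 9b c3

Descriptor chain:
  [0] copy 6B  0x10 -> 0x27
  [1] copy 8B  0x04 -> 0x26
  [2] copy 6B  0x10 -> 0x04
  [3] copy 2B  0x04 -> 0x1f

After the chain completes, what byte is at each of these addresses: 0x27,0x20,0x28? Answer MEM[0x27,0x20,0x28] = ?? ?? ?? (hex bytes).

D0: mem[0x27..0x2c] <- [1f 42 f1 84 8b 24]
D1: mem[0x26..0x2d] <- [72 4b e5 51 a7 1c f7 e9]
D2: mem[0x04..0x09] <- [1f 42 f1 84 8b 24]
D3: mem[0x1f..0x20] <- [1f 42]
query mem[0x27]=0x4b, mem[0x20]=0x42, mem[0x28]=0xe5

MEM[0x27,0x20,0x28] = 4b 42 e5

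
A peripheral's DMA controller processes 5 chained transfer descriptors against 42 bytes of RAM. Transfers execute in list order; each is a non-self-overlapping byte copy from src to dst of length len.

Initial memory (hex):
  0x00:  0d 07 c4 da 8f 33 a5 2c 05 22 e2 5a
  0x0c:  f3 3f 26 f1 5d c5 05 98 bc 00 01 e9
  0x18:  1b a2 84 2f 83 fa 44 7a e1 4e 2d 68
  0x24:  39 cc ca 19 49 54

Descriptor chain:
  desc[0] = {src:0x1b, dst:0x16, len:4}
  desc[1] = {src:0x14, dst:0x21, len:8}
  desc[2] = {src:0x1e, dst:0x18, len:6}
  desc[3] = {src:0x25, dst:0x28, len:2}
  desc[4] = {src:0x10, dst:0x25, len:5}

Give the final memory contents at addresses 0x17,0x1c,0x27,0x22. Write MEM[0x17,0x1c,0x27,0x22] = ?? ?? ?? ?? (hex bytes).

MEM[0x17,0x1c,0x27,0x22] = 83 00 05 00

D0: mem[0x16..0x19] <- [2f 83 fa 44]
D1: mem[0x21..0x28] <- [bc 00 2f 83 fa 44 84 2f]
D2: mem[0x18..0x1d] <- [44 7a e1 bc 00 2f]
D3: mem[0x28..0x29] <- [fa 44]
D4: mem[0x25..0x29] <- [5d c5 05 98 bc]
query mem[0x17]=0x83, mem[0x1c]=0x00, mem[0x27]=0x05, mem[0x22]=0x00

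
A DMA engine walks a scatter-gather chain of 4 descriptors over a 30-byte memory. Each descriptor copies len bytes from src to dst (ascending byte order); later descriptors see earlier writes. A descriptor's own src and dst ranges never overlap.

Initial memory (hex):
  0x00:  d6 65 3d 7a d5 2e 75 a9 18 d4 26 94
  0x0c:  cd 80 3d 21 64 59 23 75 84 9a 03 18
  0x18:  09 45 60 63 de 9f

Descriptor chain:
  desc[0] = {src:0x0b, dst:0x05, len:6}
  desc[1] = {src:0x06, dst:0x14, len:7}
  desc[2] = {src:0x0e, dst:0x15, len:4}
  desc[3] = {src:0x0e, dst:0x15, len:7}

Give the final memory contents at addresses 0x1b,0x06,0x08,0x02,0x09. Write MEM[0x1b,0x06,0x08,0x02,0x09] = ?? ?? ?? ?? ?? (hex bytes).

  after D0: wrote 6B at 0x05 = 94cd803d2164
  after D1: wrote 7B at 0x14 = cd803d216494cd
  after D2: wrote 4B at 0x15 = 3d216459
  after D3: wrote 7B at 0x15 = 3d2164592375cd
query mem[0x1b]=0xcd, mem[0x06]=0xcd, mem[0x08]=0x3d, mem[0x02]=0x3d, mem[0x09]=0x21

MEM[0x1b,0x06,0x08,0x02,0x09] = cd cd 3d 3d 21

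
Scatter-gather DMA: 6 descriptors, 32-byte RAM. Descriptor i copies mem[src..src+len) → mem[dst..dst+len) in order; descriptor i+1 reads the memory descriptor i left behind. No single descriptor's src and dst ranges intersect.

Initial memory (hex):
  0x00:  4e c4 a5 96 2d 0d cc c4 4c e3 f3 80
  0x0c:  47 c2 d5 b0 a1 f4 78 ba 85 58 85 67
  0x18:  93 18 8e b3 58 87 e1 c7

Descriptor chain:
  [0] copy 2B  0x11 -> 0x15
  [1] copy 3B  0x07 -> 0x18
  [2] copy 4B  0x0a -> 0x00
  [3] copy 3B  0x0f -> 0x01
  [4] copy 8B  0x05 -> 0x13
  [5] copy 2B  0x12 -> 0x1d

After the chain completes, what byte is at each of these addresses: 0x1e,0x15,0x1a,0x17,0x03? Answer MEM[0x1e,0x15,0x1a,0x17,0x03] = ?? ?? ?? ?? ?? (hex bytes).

  after D0: wrote 2B at 0x15 = f478
  after D1: wrote 3B at 0x18 = c44ce3
  after D2: wrote 4B at 0x00 = f38047c2
  after D3: wrote 3B at 0x01 = b0a1f4
  after D4: wrote 8B at 0x13 = 0dccc44ce3f38047
  after D5: wrote 2B at 0x1d = 780d
query mem[0x1e]=0x0d, mem[0x15]=0xc4, mem[0x1a]=0x47, mem[0x17]=0xe3, mem[0x03]=0xf4

MEM[0x1e,0x15,0x1a,0x17,0x03] = 0d c4 47 e3 f4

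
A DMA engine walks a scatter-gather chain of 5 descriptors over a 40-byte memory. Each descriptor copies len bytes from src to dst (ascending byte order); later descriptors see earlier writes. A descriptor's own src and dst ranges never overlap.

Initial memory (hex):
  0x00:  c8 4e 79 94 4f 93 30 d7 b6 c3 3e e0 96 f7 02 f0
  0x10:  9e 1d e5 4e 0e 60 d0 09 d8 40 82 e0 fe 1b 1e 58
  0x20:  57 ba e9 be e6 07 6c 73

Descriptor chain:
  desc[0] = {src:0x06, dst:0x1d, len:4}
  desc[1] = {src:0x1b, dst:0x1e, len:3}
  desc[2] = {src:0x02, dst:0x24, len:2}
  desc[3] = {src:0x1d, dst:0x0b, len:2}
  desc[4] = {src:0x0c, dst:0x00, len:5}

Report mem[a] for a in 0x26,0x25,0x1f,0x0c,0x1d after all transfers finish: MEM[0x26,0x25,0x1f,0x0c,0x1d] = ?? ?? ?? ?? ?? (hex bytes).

[0] 0x06->0x1d len=4 : 30 d7 b6 c3
[1] 0x1b->0x1e len=3 : e0 fe 30
[2] 0x02->0x24 len=2 : 79 94
[3] 0x1d->0x0b len=2 : 30 e0
[4] 0x0c->0x00 len=5 : e0 f7 02 f0 9e
query mem[0x26]=0x6c, mem[0x25]=0x94, mem[0x1f]=0xfe, mem[0x0c]=0xe0, mem[0x1d]=0x30

MEM[0x26,0x25,0x1f,0x0c,0x1d] = 6c 94 fe e0 30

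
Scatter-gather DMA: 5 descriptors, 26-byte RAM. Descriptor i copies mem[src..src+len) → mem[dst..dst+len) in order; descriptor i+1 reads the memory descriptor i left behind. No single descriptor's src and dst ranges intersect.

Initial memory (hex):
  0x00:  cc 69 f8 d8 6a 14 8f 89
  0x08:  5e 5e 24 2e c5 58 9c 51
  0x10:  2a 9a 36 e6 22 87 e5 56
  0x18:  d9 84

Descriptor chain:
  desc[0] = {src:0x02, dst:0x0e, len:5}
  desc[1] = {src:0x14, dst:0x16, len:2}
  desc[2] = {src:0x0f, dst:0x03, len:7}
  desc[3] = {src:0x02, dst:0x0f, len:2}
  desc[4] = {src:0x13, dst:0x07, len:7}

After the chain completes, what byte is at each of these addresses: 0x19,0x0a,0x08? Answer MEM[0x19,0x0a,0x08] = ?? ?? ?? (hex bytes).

D0: mem[0x0e..0x12] <- [f8 d8 6a 14 8f]
D1: mem[0x16..0x17] <- [22 87]
D2: mem[0x03..0x09] <- [d8 6a 14 8f e6 22 87]
D3: mem[0x0f..0x10] <- [f8 d8]
D4: mem[0x07..0x0d] <- [e6 22 87 22 87 d9 84]
query mem[0x19]=0x84, mem[0x0a]=0x22, mem[0x08]=0x22

MEM[0x19,0x0a,0x08] = 84 22 22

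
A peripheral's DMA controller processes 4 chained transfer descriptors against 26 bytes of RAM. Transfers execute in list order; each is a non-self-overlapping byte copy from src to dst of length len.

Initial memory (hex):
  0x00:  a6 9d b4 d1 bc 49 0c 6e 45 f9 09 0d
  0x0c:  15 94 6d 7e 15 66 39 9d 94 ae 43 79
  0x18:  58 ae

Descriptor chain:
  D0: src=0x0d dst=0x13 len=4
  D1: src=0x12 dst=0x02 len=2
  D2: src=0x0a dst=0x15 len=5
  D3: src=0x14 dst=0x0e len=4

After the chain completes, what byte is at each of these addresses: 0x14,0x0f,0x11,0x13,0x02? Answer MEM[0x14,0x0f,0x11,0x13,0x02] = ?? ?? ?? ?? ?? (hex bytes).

#0 dst[0x13+4] := {0x94,0x6d,0x7e,0x15}
#1 dst[0x02+2] := {0x39,0x94}
#2 dst[0x15+5] := {0x09,0x0d,0x15,0x94,0x6d}
#3 dst[0x0e+4] := {0x6d,0x09,0x0d,0x15}
query mem[0x14]=0x6d, mem[0x0f]=0x09, mem[0x11]=0x15, mem[0x13]=0x94, mem[0x02]=0x39

MEM[0x14,0x0f,0x11,0x13,0x02] = 6d 09 15 94 39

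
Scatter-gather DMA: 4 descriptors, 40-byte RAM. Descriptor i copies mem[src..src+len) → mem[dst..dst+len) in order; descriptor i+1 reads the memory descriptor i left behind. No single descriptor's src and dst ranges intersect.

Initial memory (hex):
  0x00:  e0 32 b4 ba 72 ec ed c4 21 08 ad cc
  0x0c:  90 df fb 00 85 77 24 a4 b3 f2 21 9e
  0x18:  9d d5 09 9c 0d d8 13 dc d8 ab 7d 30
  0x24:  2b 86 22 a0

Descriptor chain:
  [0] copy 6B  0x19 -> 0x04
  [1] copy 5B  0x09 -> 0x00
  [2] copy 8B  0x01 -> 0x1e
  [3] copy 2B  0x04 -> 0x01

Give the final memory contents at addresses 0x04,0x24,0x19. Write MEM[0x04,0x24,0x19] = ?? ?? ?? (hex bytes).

MEM[0x04,0x24,0x19] = df 0d d5

D0: mem[0x04..0x09] <- [d5 09 9c 0d d8 13]
D1: mem[0x00..0x04] <- [13 ad cc 90 df]
D2: mem[0x1e..0x25] <- [ad cc 90 df 09 9c 0d d8]
D3: mem[0x01..0x02] <- [df 09]
query mem[0x04]=0xdf, mem[0x24]=0x0d, mem[0x19]=0xd5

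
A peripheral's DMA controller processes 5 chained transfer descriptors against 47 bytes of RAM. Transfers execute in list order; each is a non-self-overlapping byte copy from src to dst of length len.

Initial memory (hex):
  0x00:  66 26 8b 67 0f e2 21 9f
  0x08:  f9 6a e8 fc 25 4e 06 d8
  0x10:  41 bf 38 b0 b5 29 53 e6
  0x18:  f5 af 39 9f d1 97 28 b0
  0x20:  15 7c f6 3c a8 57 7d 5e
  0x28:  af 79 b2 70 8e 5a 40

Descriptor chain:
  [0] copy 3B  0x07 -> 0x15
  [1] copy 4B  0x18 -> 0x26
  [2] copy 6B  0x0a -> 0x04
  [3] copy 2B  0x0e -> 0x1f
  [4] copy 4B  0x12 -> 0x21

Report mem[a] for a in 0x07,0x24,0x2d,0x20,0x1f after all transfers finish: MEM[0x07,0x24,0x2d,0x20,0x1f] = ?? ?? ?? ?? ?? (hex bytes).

[0] 0x07->0x15 len=3 : 9f f9 6a
[1] 0x18->0x26 len=4 : f5 af 39 9f
[2] 0x0a->0x04 len=6 : e8 fc 25 4e 06 d8
[3] 0x0e->0x1f len=2 : 06 d8
[4] 0x12->0x21 len=4 : 38 b0 b5 9f
query mem[0x07]=0x4e, mem[0x24]=0x9f, mem[0x2d]=0x5a, mem[0x20]=0xd8, mem[0x1f]=0x06

MEM[0x07,0x24,0x2d,0x20,0x1f] = 4e 9f 5a d8 06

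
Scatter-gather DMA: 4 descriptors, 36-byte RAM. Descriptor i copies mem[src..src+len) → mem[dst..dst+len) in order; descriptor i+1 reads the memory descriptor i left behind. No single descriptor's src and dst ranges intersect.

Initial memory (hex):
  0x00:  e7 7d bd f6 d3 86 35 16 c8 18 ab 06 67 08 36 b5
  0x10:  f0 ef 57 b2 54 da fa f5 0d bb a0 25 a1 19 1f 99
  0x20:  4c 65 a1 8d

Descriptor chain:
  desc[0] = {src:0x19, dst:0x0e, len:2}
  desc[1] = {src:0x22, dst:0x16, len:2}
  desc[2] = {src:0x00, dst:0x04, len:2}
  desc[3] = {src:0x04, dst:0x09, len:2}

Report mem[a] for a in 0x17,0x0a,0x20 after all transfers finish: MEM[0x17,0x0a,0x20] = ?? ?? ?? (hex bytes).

MEM[0x17,0x0a,0x20] = 8d 7d 4c

#0 dst[0x0e+2] := {0xbb,0xa0}
#1 dst[0x16+2] := {0xa1,0x8d}
#2 dst[0x04+2] := {0xe7,0x7d}
#3 dst[0x09+2] := {0xe7,0x7d}
query mem[0x17]=0x8d, mem[0x0a]=0x7d, mem[0x20]=0x4c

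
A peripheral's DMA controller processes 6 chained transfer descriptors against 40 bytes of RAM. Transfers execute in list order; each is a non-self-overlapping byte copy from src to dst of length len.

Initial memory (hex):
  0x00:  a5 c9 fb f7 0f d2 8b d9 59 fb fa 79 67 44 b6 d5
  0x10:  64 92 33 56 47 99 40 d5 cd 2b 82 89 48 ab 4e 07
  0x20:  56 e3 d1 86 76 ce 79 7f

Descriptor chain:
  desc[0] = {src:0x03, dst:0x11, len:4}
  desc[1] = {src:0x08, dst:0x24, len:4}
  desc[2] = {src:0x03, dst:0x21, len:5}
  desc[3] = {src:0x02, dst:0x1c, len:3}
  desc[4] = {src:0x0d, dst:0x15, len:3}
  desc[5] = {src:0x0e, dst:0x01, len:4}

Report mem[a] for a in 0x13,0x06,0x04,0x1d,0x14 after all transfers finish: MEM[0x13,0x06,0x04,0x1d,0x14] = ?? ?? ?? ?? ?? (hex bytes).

  after D0: wrote 4B at 0x11 = f70fd28b
  after D1: wrote 4B at 0x24 = 59fbfa79
  after D2: wrote 5B at 0x21 = f70fd28bd9
  after D3: wrote 3B at 0x1c = fbf70f
  after D4: wrote 3B at 0x15 = 44b6d5
  after D5: wrote 4B at 0x01 = b6d564f7
query mem[0x13]=0xd2, mem[0x06]=0x8b, mem[0x04]=0xf7, mem[0x1d]=0xf7, mem[0x14]=0x8b

MEM[0x13,0x06,0x04,0x1d,0x14] = d2 8b f7 f7 8b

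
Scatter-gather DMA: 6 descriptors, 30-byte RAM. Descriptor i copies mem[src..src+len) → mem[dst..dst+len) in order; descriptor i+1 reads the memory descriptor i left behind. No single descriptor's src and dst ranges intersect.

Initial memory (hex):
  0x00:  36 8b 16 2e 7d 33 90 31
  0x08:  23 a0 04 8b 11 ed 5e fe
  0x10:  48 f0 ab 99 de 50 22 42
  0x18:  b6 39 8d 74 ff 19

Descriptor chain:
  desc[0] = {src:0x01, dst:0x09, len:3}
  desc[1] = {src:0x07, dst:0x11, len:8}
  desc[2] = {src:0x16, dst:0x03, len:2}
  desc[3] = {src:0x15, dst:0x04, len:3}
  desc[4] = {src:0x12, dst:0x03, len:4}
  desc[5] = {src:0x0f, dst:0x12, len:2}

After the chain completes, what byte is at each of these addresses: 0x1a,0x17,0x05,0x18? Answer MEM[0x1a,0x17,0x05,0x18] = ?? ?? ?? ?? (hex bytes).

D0: mem[0x09..0x0b] <- [8b 16 2e]
D1: mem[0x11..0x18] <- [31 23 8b 16 2e 11 ed 5e]
D2: mem[0x03..0x04] <- [11 ed]
D3: mem[0x04..0x06] <- [2e 11 ed]
D4: mem[0x03..0x06] <- [23 8b 16 2e]
D5: mem[0x12..0x13] <- [fe 48]
query mem[0x1a]=0x8d, mem[0x17]=0xed, mem[0x05]=0x16, mem[0x18]=0x5e

MEM[0x1a,0x17,0x05,0x18] = 8d ed 16 5e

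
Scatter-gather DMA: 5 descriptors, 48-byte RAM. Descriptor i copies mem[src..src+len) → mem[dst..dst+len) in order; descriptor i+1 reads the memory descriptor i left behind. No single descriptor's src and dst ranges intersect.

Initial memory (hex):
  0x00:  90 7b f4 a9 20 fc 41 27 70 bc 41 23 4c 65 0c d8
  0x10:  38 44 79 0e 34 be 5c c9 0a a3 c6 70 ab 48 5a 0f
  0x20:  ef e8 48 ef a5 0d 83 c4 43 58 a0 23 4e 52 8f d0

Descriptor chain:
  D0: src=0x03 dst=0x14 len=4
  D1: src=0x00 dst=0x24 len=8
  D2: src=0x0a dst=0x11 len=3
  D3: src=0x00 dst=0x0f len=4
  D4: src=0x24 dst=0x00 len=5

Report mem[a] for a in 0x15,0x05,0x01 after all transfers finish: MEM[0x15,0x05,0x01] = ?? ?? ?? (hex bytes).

MEM[0x15,0x05,0x01] = 20 fc 7b

  after D0: wrote 4B at 0x14 = a920fc41
  after D1: wrote 8B at 0x24 = 907bf4a920fc4127
  after D2: wrote 3B at 0x11 = 41234c
  after D3: wrote 4B at 0x0f = 907bf4a9
  after D4: wrote 5B at 0x00 = 907bf4a920
query mem[0x15]=0x20, mem[0x05]=0xfc, mem[0x01]=0x7b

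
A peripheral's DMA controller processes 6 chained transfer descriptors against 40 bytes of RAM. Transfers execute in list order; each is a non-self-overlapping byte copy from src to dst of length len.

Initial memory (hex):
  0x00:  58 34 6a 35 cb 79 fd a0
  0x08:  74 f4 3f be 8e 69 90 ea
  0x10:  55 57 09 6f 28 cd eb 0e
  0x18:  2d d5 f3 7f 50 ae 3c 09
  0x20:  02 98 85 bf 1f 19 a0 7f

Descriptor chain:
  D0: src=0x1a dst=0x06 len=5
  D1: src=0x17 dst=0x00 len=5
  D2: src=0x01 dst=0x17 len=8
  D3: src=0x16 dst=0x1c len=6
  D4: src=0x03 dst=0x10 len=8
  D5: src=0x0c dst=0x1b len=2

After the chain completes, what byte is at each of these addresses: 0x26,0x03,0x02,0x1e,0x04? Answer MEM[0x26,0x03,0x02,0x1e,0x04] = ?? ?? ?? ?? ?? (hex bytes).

[0] 0x1a->0x06 len=5 : f3 7f 50 ae 3c
[1] 0x17->0x00 len=5 : 0e 2d d5 f3 7f
[2] 0x01->0x17 len=8 : 2d d5 f3 7f 79 f3 7f 50
[3] 0x16->0x1c len=6 : eb 2d d5 f3 7f 79
[4] 0x03->0x10 len=8 : f3 7f 79 f3 7f 50 ae 3c
[5] 0x0c->0x1b len=2 : 8e 69
query mem[0x26]=0xa0, mem[0x03]=0xf3, mem[0x02]=0xd5, mem[0x1e]=0xd5, mem[0x04]=0x7f

MEM[0x26,0x03,0x02,0x1e,0x04] = a0 f3 d5 d5 7f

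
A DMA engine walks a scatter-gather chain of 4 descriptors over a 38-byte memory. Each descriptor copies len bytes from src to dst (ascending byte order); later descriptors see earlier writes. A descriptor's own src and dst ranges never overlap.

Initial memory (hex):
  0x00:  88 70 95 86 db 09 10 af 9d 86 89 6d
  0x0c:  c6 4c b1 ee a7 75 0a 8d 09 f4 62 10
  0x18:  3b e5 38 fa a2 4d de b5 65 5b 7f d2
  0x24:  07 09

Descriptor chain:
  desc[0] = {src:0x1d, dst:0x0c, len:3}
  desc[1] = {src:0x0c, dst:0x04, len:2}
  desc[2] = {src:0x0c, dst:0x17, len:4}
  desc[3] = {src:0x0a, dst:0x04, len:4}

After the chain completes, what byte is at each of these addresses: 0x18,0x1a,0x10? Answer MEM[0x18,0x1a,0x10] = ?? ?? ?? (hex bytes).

MEM[0x18,0x1a,0x10] = de ee a7

#0 dst[0x0c+3] := {0x4d,0xde,0xb5}
#1 dst[0x04+2] := {0x4d,0xde}
#2 dst[0x17+4] := {0x4d,0xde,0xb5,0xee}
#3 dst[0x04+4] := {0x89,0x6d,0x4d,0xde}
query mem[0x18]=0xde, mem[0x1a]=0xee, mem[0x10]=0xa7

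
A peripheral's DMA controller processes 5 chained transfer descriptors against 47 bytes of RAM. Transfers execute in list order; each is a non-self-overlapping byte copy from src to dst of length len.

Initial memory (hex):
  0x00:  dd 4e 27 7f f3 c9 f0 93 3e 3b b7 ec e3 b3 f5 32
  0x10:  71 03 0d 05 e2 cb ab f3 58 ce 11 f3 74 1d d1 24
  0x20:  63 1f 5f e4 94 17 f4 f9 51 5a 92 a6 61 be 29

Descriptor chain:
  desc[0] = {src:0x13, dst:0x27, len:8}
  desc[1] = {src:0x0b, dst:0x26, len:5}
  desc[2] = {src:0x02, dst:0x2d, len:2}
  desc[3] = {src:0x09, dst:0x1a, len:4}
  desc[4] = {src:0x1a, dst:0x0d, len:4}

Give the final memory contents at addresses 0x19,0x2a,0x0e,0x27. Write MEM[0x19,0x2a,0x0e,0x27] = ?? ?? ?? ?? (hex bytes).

[0] 0x13->0x27 len=8 : 05 e2 cb ab f3 58 ce 11
[1] 0x0b->0x26 len=5 : ec e3 b3 f5 32
[2] 0x02->0x2d len=2 : 27 7f
[3] 0x09->0x1a len=4 : 3b b7 ec e3
[4] 0x1a->0x0d len=4 : 3b b7 ec e3
query mem[0x19]=0xce, mem[0x2a]=0x32, mem[0x0e]=0xb7, mem[0x27]=0xe3

MEM[0x19,0x2a,0x0e,0x27] = ce 32 b7 e3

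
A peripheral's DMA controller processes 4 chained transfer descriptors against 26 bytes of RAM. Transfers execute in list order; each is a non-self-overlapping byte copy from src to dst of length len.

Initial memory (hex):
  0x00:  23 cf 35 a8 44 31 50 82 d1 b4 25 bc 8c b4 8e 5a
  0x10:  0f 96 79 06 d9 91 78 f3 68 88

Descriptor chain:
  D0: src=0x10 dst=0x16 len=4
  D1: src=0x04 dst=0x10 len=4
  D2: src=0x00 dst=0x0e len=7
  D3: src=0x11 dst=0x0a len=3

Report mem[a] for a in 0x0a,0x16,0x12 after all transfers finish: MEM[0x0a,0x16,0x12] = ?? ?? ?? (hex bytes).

[0] 0x10->0x16 len=4 : 0f 96 79 06
[1] 0x04->0x10 len=4 : 44 31 50 82
[2] 0x00->0x0e len=7 : 23 cf 35 a8 44 31 50
[3] 0x11->0x0a len=3 : a8 44 31
query mem[0x0a]=0xa8, mem[0x16]=0x0f, mem[0x12]=0x44

MEM[0x0a,0x16,0x12] = a8 0f 44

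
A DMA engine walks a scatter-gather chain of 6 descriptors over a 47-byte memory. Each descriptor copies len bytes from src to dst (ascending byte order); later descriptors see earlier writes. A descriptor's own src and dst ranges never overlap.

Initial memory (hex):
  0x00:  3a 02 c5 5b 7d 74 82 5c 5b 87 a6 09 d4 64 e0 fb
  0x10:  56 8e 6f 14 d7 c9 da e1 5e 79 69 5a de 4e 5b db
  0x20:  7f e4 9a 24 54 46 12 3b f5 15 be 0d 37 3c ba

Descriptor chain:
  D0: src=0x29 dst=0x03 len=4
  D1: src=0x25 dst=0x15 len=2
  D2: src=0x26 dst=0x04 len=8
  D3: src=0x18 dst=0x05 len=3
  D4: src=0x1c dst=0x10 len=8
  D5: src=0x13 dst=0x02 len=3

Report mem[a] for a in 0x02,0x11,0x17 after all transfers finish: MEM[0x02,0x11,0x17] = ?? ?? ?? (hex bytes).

[0] 0x29->0x03 len=4 : 15 be 0d 37
[1] 0x25->0x15 len=2 : 46 12
[2] 0x26->0x04 len=8 : 12 3b f5 15 be 0d 37 3c
[3] 0x18->0x05 len=3 : 5e 79 69
[4] 0x1c->0x10 len=8 : de 4e 5b db 7f e4 9a 24
[5] 0x13->0x02 len=3 : db 7f e4
query mem[0x02]=0xdb, mem[0x11]=0x4e, mem[0x17]=0x24

MEM[0x02,0x11,0x17] = db 4e 24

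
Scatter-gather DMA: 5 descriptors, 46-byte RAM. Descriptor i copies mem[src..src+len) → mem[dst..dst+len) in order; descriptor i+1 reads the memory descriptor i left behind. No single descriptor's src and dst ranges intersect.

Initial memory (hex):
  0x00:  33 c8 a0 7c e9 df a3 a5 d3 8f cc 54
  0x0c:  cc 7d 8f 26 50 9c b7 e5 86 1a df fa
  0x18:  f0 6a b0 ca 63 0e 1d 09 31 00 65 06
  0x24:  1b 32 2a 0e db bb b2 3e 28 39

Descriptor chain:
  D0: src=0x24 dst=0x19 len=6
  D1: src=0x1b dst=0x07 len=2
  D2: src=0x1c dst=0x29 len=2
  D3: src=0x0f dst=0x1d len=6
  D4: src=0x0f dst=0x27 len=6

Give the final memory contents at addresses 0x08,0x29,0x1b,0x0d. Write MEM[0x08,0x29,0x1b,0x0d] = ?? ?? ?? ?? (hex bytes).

[0] 0x24->0x19 len=6 : 1b 32 2a 0e db bb
[1] 0x1b->0x07 len=2 : 2a 0e
[2] 0x1c->0x29 len=2 : 0e db
[3] 0x0f->0x1d len=6 : 26 50 9c b7 e5 86
[4] 0x0f->0x27 len=6 : 26 50 9c b7 e5 86
query mem[0x08]=0x0e, mem[0x29]=0x9c, mem[0x1b]=0x2a, mem[0x0d]=0x7d

MEM[0x08,0x29,0x1b,0x0d] = 0e 9c 2a 7d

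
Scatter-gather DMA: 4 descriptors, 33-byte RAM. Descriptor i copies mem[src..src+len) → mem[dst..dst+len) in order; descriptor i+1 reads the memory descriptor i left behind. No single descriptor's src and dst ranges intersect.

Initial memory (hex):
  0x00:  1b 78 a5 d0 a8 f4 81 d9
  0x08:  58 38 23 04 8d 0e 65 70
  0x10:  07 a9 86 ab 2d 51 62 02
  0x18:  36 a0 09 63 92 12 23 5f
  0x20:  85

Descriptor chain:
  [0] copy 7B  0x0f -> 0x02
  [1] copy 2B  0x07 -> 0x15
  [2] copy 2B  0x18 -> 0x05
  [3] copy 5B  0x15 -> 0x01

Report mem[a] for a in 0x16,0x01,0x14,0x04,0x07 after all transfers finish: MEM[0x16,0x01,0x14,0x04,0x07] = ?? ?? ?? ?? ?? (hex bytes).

[0] 0x0f->0x02 len=7 : 70 07 a9 86 ab 2d 51
[1] 0x07->0x15 len=2 : 2d 51
[2] 0x18->0x05 len=2 : 36 a0
[3] 0x15->0x01 len=5 : 2d 51 02 36 a0
query mem[0x16]=0x51, mem[0x01]=0x2d, mem[0x14]=0x2d, mem[0x04]=0x36, mem[0x07]=0x2d

MEM[0x16,0x01,0x14,0x04,0x07] = 51 2d 2d 36 2d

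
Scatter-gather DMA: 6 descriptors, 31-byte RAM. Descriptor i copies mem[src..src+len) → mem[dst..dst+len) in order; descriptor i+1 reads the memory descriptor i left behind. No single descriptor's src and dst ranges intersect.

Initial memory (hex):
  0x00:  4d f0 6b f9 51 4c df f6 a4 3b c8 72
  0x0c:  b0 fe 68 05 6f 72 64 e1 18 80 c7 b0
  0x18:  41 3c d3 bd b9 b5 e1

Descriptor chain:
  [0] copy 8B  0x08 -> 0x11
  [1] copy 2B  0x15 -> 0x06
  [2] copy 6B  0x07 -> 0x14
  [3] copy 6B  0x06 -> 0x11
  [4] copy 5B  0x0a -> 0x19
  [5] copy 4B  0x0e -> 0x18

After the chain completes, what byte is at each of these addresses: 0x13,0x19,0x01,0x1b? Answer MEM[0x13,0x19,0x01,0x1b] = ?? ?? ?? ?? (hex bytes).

MEM[0x13,0x19,0x01,0x1b] = a4 05 f0 b0

[0] 0x08->0x11 len=8 : a4 3b c8 72 b0 fe 68 05
[1] 0x15->0x06 len=2 : b0 fe
[2] 0x07->0x14 len=6 : fe a4 3b c8 72 b0
[3] 0x06->0x11 len=6 : b0 fe a4 3b c8 72
[4] 0x0a->0x19 len=5 : c8 72 b0 fe 68
[5] 0x0e->0x18 len=4 : 68 05 6f b0
query mem[0x13]=0xa4, mem[0x19]=0x05, mem[0x01]=0xf0, mem[0x1b]=0xb0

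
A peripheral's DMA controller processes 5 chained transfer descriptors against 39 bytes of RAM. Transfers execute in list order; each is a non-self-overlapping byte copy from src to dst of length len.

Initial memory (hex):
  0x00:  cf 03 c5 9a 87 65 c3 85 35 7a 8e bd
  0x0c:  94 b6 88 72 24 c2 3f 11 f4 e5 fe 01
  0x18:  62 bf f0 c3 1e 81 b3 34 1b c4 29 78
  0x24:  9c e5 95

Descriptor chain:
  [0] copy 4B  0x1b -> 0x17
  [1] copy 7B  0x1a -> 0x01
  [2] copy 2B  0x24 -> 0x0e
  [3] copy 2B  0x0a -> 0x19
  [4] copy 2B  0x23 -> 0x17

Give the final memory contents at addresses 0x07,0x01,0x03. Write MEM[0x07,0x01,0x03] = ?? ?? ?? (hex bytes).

MEM[0x07,0x01,0x03] = 1b b3 1e

#0 dst[0x17+4] := {0xc3,0x1e,0x81,0xb3}
#1 dst[0x01+7] := {0xb3,0xc3,0x1e,0x81,0xb3,0x34,0x1b}
#2 dst[0x0e+2] := {0x9c,0xe5}
#3 dst[0x19+2] := {0x8e,0xbd}
#4 dst[0x17+2] := {0x78,0x9c}
query mem[0x07]=0x1b, mem[0x01]=0xb3, mem[0x03]=0x1e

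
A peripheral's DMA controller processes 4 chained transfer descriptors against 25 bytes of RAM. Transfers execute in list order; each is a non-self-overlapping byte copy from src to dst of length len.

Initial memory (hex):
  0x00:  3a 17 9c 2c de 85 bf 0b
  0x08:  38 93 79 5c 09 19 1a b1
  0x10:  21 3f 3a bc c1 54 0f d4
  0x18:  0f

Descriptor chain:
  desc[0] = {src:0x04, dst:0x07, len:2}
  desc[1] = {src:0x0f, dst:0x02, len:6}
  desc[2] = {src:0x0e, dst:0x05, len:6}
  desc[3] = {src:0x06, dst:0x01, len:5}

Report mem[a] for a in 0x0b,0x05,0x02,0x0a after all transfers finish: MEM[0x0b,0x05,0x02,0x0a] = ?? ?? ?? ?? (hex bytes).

MEM[0x0b,0x05,0x02,0x0a] = 5c bc 21 bc

#0 dst[0x07+2] := {0xde,0x85}
#1 dst[0x02+6] := {0xb1,0x21,0x3f,0x3a,0xbc,0xc1}
#2 dst[0x05+6] := {0x1a,0xb1,0x21,0x3f,0x3a,0xbc}
#3 dst[0x01+5] := {0xb1,0x21,0x3f,0x3a,0xbc}
query mem[0x0b]=0x5c, mem[0x05]=0xbc, mem[0x02]=0x21, mem[0x0a]=0xbc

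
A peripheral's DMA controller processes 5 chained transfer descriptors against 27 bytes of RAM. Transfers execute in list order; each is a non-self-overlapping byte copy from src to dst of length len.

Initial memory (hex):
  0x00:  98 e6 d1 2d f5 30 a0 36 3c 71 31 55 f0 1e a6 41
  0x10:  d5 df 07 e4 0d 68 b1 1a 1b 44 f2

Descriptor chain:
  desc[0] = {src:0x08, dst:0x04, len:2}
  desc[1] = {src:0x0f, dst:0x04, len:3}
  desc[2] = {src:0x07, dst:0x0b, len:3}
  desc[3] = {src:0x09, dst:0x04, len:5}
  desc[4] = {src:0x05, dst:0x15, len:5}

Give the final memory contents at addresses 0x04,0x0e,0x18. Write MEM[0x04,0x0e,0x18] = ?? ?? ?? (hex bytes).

MEM[0x04,0x0e,0x18] = 71 a6 71

D0: mem[0x04..0x05] <- [3c 71]
D1: mem[0x04..0x06] <- [41 d5 df]
D2: mem[0x0b..0x0d] <- [36 3c 71]
D3: mem[0x04..0x08] <- [71 31 36 3c 71]
D4: mem[0x15..0x19] <- [31 36 3c 71 71]
query mem[0x04]=0x71, mem[0x0e]=0xa6, mem[0x18]=0x71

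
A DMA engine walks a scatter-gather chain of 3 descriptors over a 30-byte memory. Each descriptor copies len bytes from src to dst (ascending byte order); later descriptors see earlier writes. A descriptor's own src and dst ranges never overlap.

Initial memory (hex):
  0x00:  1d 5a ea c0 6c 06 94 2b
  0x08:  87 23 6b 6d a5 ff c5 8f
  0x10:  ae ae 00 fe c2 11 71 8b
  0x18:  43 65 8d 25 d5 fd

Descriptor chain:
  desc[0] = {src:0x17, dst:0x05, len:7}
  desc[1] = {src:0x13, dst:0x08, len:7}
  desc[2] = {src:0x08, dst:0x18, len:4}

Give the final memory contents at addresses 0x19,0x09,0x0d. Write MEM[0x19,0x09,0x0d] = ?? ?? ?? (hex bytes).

  after D0: wrote 7B at 0x05 = 8b43658d25d5fd
  after D1: wrote 7B at 0x08 = fec211718b4365
  after D2: wrote 4B at 0x18 = fec21171
query mem[0x19]=0xc2, mem[0x09]=0xc2, mem[0x0d]=0x43

MEM[0x19,0x09,0x0d] = c2 c2 43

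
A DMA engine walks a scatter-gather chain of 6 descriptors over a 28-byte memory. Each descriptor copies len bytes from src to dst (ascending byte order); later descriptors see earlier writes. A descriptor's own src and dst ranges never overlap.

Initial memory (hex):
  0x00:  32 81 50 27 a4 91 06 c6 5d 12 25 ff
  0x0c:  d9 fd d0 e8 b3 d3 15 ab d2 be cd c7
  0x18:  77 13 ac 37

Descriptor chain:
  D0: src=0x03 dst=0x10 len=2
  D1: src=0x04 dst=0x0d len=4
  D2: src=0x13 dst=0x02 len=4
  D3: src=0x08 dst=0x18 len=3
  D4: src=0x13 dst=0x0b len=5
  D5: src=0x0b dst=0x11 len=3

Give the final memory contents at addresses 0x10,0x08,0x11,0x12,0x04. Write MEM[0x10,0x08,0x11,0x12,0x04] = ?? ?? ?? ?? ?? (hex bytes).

[0] 0x03->0x10 len=2 : 27 a4
[1] 0x04->0x0d len=4 : a4 91 06 c6
[2] 0x13->0x02 len=4 : ab d2 be cd
[3] 0x08->0x18 len=3 : 5d 12 25
[4] 0x13->0x0b len=5 : ab d2 be cd c7
[5] 0x0b->0x11 len=3 : ab d2 be
query mem[0x10]=0xc6, mem[0x08]=0x5d, mem[0x11]=0xab, mem[0x12]=0xd2, mem[0x04]=0xbe

MEM[0x10,0x08,0x11,0x12,0x04] = c6 5d ab d2 be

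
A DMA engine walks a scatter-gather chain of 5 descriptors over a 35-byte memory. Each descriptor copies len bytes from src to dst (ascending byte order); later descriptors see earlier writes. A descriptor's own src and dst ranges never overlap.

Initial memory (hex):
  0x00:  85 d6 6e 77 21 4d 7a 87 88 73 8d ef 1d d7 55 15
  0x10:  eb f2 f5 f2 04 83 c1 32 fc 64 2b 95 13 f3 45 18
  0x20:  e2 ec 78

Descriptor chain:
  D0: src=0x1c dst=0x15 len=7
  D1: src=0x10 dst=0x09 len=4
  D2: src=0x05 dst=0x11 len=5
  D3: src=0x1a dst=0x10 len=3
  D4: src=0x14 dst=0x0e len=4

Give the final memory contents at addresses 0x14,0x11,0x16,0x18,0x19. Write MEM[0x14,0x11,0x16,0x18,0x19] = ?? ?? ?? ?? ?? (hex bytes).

#0 dst[0x15+7] := {0x13,0xf3,0x45,0x18,0xe2,0xec,0x78}
#1 dst[0x09+4] := {0xeb,0xf2,0xf5,0xf2}
#2 dst[0x11+5] := {0x4d,0x7a,0x87,0x88,0xeb}
#3 dst[0x10+3] := {0xec,0x78,0x13}
#4 dst[0x0e+4] := {0x88,0xeb,0xf3,0x45}
query mem[0x14]=0x88, mem[0x11]=0x45, mem[0x16]=0xf3, mem[0x18]=0x18, mem[0x19]=0xe2

MEM[0x14,0x11,0x16,0x18,0x19] = 88 45 f3 18 e2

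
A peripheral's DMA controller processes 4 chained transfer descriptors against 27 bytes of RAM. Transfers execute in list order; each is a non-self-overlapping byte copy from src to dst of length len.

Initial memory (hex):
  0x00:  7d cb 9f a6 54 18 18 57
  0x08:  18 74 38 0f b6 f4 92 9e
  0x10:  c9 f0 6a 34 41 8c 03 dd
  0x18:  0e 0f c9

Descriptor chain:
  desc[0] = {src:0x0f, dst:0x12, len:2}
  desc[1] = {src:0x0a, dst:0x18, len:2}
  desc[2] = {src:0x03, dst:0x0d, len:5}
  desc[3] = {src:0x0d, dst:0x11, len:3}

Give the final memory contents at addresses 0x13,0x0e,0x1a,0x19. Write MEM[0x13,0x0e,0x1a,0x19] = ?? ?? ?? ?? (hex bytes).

D0: mem[0x12..0x13] <- [9e c9]
D1: mem[0x18..0x19] <- [38 0f]
D2: mem[0x0d..0x11] <- [a6 54 18 18 57]
D3: mem[0x11..0x13] <- [a6 54 18]
query mem[0x13]=0x18, mem[0x0e]=0x54, mem[0x1a]=0xc9, mem[0x19]=0x0f

MEM[0x13,0x0e,0x1a,0x19] = 18 54 c9 0f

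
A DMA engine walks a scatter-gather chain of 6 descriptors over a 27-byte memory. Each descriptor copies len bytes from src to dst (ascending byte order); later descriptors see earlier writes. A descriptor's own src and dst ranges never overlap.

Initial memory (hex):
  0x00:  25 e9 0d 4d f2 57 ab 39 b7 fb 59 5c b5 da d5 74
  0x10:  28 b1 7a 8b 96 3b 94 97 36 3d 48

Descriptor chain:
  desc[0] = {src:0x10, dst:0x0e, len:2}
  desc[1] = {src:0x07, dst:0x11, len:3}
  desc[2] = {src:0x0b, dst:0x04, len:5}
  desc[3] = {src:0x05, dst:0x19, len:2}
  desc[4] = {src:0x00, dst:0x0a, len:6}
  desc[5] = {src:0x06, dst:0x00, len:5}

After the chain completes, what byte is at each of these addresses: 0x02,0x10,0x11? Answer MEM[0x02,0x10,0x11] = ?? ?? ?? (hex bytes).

MEM[0x02,0x10,0x11] = b1 28 39

D0: mem[0x0e..0x0f] <- [28 b1]
D1: mem[0x11..0x13] <- [39 b7 fb]
D2: mem[0x04..0x08] <- [5c b5 da 28 b1]
D3: mem[0x19..0x1a] <- [b5 da]
D4: mem[0x0a..0x0f] <- [25 e9 0d 4d 5c b5]
D5: mem[0x00..0x04] <- [da 28 b1 fb 25]
query mem[0x02]=0xb1, mem[0x10]=0x28, mem[0x11]=0x39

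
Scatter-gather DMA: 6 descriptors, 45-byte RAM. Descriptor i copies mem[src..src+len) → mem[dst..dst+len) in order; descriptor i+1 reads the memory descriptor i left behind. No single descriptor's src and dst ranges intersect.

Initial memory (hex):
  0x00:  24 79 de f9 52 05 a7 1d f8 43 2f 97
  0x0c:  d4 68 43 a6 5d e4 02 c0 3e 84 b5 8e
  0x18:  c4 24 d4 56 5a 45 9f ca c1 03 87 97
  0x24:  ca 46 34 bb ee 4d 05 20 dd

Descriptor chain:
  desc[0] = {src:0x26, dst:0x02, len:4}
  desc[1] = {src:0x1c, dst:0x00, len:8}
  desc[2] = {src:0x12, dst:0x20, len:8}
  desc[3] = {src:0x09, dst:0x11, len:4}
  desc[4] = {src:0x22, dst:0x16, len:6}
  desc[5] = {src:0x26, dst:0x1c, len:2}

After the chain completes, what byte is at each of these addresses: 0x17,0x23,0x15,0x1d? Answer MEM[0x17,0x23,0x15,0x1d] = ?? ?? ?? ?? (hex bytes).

#0 dst[0x02+4] := {0x34,0xbb,0xee,0x4d}
#1 dst[0x00+8] := {0x5a,0x45,0x9f,0xca,0xc1,0x03,0x87,0x97}
#2 dst[0x20+8] := {0x02,0xc0,0x3e,0x84,0xb5,0x8e,0xc4,0x24}
#3 dst[0x11+4] := {0x43,0x2f,0x97,0xd4}
#4 dst[0x16+6] := {0x3e,0x84,0xb5,0x8e,0xc4,0x24}
#5 dst[0x1c+2] := {0xc4,0x24}
query mem[0x17]=0x84, mem[0x23]=0x84, mem[0x15]=0x84, mem[0x1d]=0x24

MEM[0x17,0x23,0x15,0x1d] = 84 84 84 24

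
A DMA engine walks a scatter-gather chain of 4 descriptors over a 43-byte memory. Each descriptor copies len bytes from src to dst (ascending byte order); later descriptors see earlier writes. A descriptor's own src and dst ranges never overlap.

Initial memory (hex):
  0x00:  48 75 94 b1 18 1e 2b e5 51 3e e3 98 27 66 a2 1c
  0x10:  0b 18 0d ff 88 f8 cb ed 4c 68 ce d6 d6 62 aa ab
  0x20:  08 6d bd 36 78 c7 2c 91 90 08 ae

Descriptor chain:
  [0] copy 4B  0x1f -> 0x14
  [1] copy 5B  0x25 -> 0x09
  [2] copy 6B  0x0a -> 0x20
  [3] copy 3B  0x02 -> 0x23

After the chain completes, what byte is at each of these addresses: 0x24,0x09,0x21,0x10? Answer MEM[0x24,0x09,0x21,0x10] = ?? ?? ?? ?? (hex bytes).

[0] 0x1f->0x14 len=4 : ab 08 6d bd
[1] 0x25->0x09 len=5 : c7 2c 91 90 08
[2] 0x0a->0x20 len=6 : 2c 91 90 08 a2 1c
[3] 0x02->0x23 len=3 : 94 b1 18
query mem[0x24]=0xb1, mem[0x09]=0xc7, mem[0x21]=0x91, mem[0x10]=0x0b

MEM[0x24,0x09,0x21,0x10] = b1 c7 91 0b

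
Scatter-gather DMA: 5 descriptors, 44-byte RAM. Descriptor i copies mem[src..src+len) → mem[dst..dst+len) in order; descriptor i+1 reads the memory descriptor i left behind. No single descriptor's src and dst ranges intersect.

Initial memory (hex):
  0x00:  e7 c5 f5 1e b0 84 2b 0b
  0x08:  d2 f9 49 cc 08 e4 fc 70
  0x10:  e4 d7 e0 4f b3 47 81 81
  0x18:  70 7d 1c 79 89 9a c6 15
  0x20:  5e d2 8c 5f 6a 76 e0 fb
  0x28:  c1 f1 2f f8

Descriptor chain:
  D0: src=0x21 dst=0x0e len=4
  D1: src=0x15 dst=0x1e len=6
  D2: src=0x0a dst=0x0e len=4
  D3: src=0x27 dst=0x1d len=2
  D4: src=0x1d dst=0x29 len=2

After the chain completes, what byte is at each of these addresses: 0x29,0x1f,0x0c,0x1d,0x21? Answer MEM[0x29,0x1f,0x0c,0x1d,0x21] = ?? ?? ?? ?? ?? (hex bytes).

  after D0: wrote 4B at 0x0e = d28c5f6a
  after D1: wrote 6B at 0x1e = 478181707d1c
  after D2: wrote 4B at 0x0e = 49cc08e4
  after D3: wrote 2B at 0x1d = fbc1
  after D4: wrote 2B at 0x29 = fbc1
query mem[0x29]=0xfb, mem[0x1f]=0x81, mem[0x0c]=0x08, mem[0x1d]=0xfb, mem[0x21]=0x70

MEM[0x29,0x1f,0x0c,0x1d,0x21] = fb 81 08 fb 70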